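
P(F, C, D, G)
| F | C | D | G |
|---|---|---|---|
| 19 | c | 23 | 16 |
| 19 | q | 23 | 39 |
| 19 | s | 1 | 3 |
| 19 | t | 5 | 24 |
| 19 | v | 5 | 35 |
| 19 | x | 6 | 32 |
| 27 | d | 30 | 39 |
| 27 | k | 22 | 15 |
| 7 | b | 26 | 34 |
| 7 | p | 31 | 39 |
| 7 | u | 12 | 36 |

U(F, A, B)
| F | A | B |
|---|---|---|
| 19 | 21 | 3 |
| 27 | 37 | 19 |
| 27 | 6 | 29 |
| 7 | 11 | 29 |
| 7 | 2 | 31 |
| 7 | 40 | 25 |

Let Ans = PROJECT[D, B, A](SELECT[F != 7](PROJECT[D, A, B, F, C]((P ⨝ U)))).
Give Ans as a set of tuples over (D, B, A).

{(1, 3, 21), (22, 19, 37), (22, 29, 6), (23, 3, 21), (30, 19, 37), (30, 29, 6), (5, 3, 21), (6, 3, 21)}

Joining P and U on F yields {(19, c, 23, 16, 21, 3), (19, q, 23, 39, 21, 3), (19, s, 1, 3, 21, 3), (19, t, 5, 24, 21, 3), (19, v, 5, 35, 21, 3), (19, x, 6, 32, 21, 3), (27, d, 30, 39, 37, 19), (27, d, 30, 39, 6, 29), (27, k, 22, 15, 37, 19), (27, k, 22, 15, 6, 29), (7, b, 26, 34, 11, 29), (7, b, 26, 34, 2, 31), (7, b, 26, 34, 40, 25), (7, p, 31, 39, 11, 29), (7, p, 31, 39, 2, 31), (7, p, 31, 39, 40, 25), (7, u, 12, 36, 11, 29), (7, u, 12, 36, 2, 31), (7, u, 12, 36, 40, 25)}.
π_{D, A, B, F, C} gives {(1, 21, 3, 19, s), (12, 11, 29, 7, u), (12, 2, 31, 7, u), (12, 40, 25, 7, u), (22, 37, 19, 27, k), (22, 6, 29, 27, k), (23, 21, 3, 19, c), (23, 21, 3, 19, q), (26, 11, 29, 7, b), (26, 2, 31, 7, b), (26, 40, 25, 7, b), (30, 37, 19, 27, d), (30, 6, 29, 27, d), (31, 11, 29, 7, p), (31, 2, 31, 7, p), (31, 40, 25, 7, p), (5, 21, 3, 19, t), (5, 21, 3, 19, v), (6, 21, 3, 19, x)}.
Selection F != 7: {(1, 21, 3, 19, s), (22, 37, 19, 27, k), (22, 6, 29, 27, k), (23, 21, 3, 19, c), (23, 21, 3, 19, q), (30, 37, 19, 27, d), (30, 6, 29, 27, d), (5, 21, 3, 19, t), (5, 21, 3, 19, v), (6, 21, 3, 19, x)}
π_{D, B, A} gives {(1, 3, 21), (22, 19, 37), (22, 29, 6), (23, 3, 21), (30, 19, 37), (30, 29, 6), (5, 3, 21), (6, 3, 21)} (2 duplicate(s) eliminated).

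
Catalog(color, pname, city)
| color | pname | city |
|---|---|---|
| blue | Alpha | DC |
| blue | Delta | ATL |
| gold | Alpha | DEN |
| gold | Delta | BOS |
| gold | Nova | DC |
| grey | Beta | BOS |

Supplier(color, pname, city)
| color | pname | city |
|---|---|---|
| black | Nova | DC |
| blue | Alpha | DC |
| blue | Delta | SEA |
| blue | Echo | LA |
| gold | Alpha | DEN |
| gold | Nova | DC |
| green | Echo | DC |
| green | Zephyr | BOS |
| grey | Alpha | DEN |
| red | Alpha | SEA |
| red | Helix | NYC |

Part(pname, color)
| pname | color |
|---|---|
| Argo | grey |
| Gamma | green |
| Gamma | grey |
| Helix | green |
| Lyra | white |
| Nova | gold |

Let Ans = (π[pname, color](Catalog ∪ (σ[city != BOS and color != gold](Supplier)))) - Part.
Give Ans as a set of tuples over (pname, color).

Selection city != BOS and color != gold: {(black, Nova, DC), (blue, Alpha, DC), (blue, Delta, SEA), (blue, Echo, LA), (green, Echo, DC), (grey, Alpha, DEN), (red, Alpha, SEA), (red, Helix, NYC)}
Set union of the two operands is {(black, Nova, DC), (blue, Alpha, DC), (blue, Delta, ATL), (blue, Delta, SEA), (blue, Echo, LA), (gold, Alpha, DEN), (gold, Delta, BOS), (gold, Nova, DC), (green, Echo, DC), (grey, Alpha, DEN), (grey, Beta, BOS), (red, Alpha, SEA), (red, Helix, NYC)}.
Keep only column(s) pname, color (1 duplicate(s) eliminated): {(Alpha, blue), (Alpha, gold), (Alpha, grey), (Alpha, red), (Beta, grey), (Delta, blue), (Delta, gold), (Echo, blue), (Echo, green), (Helix, red), (Nova, black), (Nova, gold)}
Set difference of the two operands is {(Alpha, blue), (Alpha, gold), (Alpha, grey), (Alpha, red), (Beta, grey), (Delta, blue), (Delta, gold), (Echo, blue), (Echo, green), (Helix, red), (Nova, black)}.

{(Alpha, blue), (Alpha, gold), (Alpha, grey), (Alpha, red), (Beta, grey), (Delta, blue), (Delta, gold), (Echo, blue), (Echo, green), (Helix, red), (Nova, black)}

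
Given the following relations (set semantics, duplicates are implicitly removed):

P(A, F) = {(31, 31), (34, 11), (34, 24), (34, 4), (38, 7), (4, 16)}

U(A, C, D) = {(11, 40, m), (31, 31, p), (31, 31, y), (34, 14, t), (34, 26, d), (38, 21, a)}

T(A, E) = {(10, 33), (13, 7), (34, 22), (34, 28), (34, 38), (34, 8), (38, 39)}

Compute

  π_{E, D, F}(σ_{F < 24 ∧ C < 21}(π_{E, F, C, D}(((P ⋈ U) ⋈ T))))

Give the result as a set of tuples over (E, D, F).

P ⋈ U (natural join on A): {(31, 31, 31, p), (31, 31, 31, y), (34, 11, 14, t), (34, 11, 26, d), (34, 24, 14, t), (34, 24, 26, d), (34, 4, 14, t), (34, 4, 26, d), (38, 7, 21, a)}
(P ⋈ U) ⋈ T (natural join on A): {(34, 11, 14, t, 22), (34, 11, 14, t, 28), (34, 11, 14, t, 38), (34, 11, 14, t, 8), (34, 11, 26, d, 22), (34, 11, 26, d, 28), (34, 11, 26, d, 38), (34, 11, 26, d, 8), (34, 24, 14, t, 22), (34, 24, 14, t, 28), (34, 24, 14, t, 38), (34, 24, 14, t, 8), (34, 24, 26, d, 22), (34, 24, 26, d, 28), (34, 24, 26, d, 38), (34, 24, 26, d, 8), (34, 4, 14, t, 22), (34, 4, 14, t, 28), (34, 4, 14, t, 38), (34, 4, 14, t, 8), (34, 4, 26, d, 22), (34, 4, 26, d, 28), (34, 4, 26, d, 38), (34, 4, 26, d, 8), (38, 7, 21, a, 39)}
π_{E, F, C, D} gives {(22, 11, 14, t), (22, 11, 26, d), (22, 24, 14, t), (22, 24, 26, d), (22, 4, 14, t), (22, 4, 26, d), (28, 11, 14, t), (28, 11, 26, d), (28, 24, 14, t), (28, 24, 26, d), (28, 4, 14, t), (28, 4, 26, d), (38, 11, 14, t), (38, 11, 26, d), (38, 24, 14, t), (38, 24, 26, d), (38, 4, 14, t), (38, 4, 26, d), (39, 7, 21, a), (8, 11, 14, t), (8, 11, 26, d), (8, 24, 14, t), (8, 24, 26, d), (8, 4, 14, t), (8, 4, 26, d)}.
Filtering on F < 24 ∧ C < 21 leaves {(22, 11, 14, t), (22, 4, 14, t), (28, 11, 14, t), (28, 4, 14, t), (38, 11, 14, t), (38, 4, 14, t), (8, 11, 14, t), (8, 4, 14, t)}.
π_{E, D, F} gives {(22, t, 11), (22, t, 4), (28, t, 11), (28, t, 4), (38, t, 11), (38, t, 4), (8, t, 11), (8, t, 4)}.

{(22, t, 11), (22, t, 4), (28, t, 11), (28, t, 4), (38, t, 11), (38, t, 4), (8, t, 11), (8, t, 4)}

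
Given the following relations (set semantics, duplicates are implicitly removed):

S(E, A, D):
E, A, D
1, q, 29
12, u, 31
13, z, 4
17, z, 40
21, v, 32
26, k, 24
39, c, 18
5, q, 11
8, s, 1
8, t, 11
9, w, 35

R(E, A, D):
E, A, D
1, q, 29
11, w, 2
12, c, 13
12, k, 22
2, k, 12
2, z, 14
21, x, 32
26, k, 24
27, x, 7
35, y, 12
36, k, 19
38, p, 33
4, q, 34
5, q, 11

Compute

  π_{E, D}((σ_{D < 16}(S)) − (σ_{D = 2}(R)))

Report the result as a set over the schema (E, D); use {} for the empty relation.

Apply σ_{D < 16}; surviving tuples: {(13, z, 4), (5, q, 11), (8, s, 1), (8, t, 11)}
Apply σ_{D = 2}; surviving tuples: {(11, w, 2)}
Taking the difference: {(13, z, 4), (5, q, 11), (8, s, 1), (8, t, 11)}
π_{E, D} gives {(13, 4), (5, 11), (8, 1), (8, 11)}.

{(13, 4), (5, 11), (8, 1), (8, 11)}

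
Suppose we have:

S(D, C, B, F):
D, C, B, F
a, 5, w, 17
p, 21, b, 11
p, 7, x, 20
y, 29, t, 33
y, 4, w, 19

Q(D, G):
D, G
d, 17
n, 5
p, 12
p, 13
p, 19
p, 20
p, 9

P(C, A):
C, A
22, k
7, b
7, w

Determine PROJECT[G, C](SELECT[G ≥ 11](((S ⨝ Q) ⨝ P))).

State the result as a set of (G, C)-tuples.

{(12, 7), (13, 7), (19, 7), (20, 7)}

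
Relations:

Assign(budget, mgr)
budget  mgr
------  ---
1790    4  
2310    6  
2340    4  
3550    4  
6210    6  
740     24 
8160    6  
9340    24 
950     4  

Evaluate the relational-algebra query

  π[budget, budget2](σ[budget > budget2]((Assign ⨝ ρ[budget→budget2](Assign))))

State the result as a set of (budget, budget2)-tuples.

{(1790, 950), (2340, 1790), (2340, 950), (3550, 1790), (3550, 2340), (3550, 950), (6210, 2310), (8160, 2310), (8160, 6210), (9340, 740)}

ρ[budget→budget2]: schema becomes (budget2, mgr); tuples unchanged.
Assign ⋈ ρ[budget→budget2](Assign) (natural join on mgr): {(1790, 4, 1790), (1790, 4, 2340), (1790, 4, 3550), (1790, 4, 950), (2310, 6, 2310), (2310, 6, 6210), (2310, 6, 8160), (2340, 4, 1790), (2340, 4, 2340), (2340, 4, 3550), (2340, 4, 950), (3550, 4, 1790), (3550, 4, 2340), (3550, 4, 3550), (3550, 4, 950), (6210, 6, 2310), (6210, 6, 6210), (6210, 6, 8160), (740, 24, 740), (740, 24, 9340), (8160, 6, 2310), (8160, 6, 6210), (8160, 6, 8160), (9340, 24, 740), (9340, 24, 9340), (950, 4, 1790), (950, 4, 2340), (950, 4, 3550), (950, 4, 950)}
σ[budget > budget2]: keep tuples satisfying budget > budget2 → {(1790, 4, 950), (2340, 4, 1790), (2340, 4, 950), (3550, 4, 1790), (3550, 4, 2340), (3550, 4, 950), (6210, 6, 2310), (8160, 6, 2310), (8160, 6, 6210), (9340, 24, 740)}
Keep only column(s) budget, budget2: {(1790, 950), (2340, 1790), (2340, 950), (3550, 1790), (3550, 2340), (3550, 950), (6210, 2310), (8160, 2310), (8160, 6210), (9340, 740)}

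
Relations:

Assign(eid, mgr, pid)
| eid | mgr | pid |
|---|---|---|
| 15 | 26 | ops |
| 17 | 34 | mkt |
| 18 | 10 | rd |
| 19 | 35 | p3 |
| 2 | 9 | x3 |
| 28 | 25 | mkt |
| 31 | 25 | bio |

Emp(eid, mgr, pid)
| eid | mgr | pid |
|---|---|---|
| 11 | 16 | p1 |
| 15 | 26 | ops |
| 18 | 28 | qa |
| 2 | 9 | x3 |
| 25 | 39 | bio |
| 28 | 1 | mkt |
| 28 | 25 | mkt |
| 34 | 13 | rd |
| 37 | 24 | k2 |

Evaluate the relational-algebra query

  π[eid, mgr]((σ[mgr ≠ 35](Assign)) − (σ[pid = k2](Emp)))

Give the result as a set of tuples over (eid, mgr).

{(15, 26), (17, 34), (18, 10), (2, 9), (28, 25), (31, 25)}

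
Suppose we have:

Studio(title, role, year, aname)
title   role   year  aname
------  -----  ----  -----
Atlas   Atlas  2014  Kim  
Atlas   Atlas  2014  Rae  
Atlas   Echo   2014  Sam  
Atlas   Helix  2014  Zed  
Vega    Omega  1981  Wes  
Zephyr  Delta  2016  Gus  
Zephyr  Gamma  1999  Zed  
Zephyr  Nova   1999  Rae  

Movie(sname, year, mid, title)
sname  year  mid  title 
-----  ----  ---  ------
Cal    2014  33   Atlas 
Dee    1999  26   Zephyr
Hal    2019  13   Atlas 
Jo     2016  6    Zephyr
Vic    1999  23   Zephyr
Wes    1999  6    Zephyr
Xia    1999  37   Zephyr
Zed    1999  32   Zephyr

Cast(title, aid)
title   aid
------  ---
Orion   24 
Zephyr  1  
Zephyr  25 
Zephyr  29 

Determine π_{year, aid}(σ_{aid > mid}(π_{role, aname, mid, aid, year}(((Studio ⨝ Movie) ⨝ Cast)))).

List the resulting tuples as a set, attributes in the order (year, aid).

{(1999, 25), (1999, 29), (2016, 25), (2016, 29)}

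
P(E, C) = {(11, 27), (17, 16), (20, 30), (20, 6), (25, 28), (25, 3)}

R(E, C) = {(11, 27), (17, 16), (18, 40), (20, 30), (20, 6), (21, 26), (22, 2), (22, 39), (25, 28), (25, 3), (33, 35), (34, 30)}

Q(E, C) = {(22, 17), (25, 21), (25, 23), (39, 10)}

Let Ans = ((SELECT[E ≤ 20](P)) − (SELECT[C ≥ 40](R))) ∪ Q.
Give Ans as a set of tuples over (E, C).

{(11, 27), (17, 16), (20, 30), (20, 6), (22, 17), (25, 21), (25, 23), (39, 10)}

Apply σ_{E ≤ 20}; surviving tuples: {(11, 27), (17, 16), (20, 30), (20, 6)}
Apply σ_{C ≥ 40}; surviving tuples: {(18, 40)}
Difference: {(11, 27), (17, 16), (20, 30), (20, 6)} with {(18, 40)} → {(11, 27), (17, 16), (20, 30), (20, 6)}
Union: {(11, 27), (17, 16), (20, 30), (20, 6)} with {(22, 17), (25, 21), (25, 23), (39, 10)} → {(11, 27), (17, 16), (20, 30), (20, 6), (22, 17), (25, 21), (25, 23), (39, 10)}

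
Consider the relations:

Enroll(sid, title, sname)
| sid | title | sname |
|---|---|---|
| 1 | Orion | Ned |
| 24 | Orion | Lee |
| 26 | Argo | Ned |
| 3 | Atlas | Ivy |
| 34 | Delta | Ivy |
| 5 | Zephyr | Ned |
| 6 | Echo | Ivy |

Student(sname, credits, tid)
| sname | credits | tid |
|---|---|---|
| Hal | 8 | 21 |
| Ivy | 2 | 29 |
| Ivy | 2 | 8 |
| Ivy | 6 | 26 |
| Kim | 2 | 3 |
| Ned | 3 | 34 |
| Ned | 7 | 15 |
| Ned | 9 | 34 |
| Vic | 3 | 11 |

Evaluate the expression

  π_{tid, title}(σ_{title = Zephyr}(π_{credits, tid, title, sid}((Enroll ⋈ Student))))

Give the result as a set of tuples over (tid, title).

{(15, Zephyr), (34, Zephyr)}

Enroll ⋈ Student (natural join on sname): {(1, Orion, Ned, 3, 34), (1, Orion, Ned, 7, 15), (1, Orion, Ned, 9, 34), (26, Argo, Ned, 3, 34), (26, Argo, Ned, 7, 15), (26, Argo, Ned, 9, 34), (3, Atlas, Ivy, 2, 29), (3, Atlas, Ivy, 2, 8), (3, Atlas, Ivy, 6, 26), (34, Delta, Ivy, 2, 29), (34, Delta, Ivy, 2, 8), (34, Delta, Ivy, 6, 26), (5, Zephyr, Ned, 3, 34), (5, Zephyr, Ned, 7, 15), (5, Zephyr, Ned, 9, 34), (6, Echo, Ivy, 2, 29), (6, Echo, Ivy, 2, 8), (6, Echo, Ivy, 6, 26)}
Keep only column(s) credits, tid, title, sid: {(2, 29, Atlas, 3), (2, 29, Delta, 34), (2, 29, Echo, 6), (2, 8, Atlas, 3), (2, 8, Delta, 34), (2, 8, Echo, 6), (3, 34, Argo, 26), (3, 34, Orion, 1), (3, 34, Zephyr, 5), (6, 26, Atlas, 3), (6, 26, Delta, 34), (6, 26, Echo, 6), (7, 15, Argo, 26), (7, 15, Orion, 1), (7, 15, Zephyr, 5), (9, 34, Argo, 26), (9, 34, Orion, 1), (9, 34, Zephyr, 5)}
Filtering on title = Zephyr leaves {(3, 34, Zephyr, 5), (7, 15, Zephyr, 5), (9, 34, Zephyr, 5)}.
Keep only column(s) tid, title (1 duplicate(s) eliminated): {(15, Zephyr), (34, Zephyr)}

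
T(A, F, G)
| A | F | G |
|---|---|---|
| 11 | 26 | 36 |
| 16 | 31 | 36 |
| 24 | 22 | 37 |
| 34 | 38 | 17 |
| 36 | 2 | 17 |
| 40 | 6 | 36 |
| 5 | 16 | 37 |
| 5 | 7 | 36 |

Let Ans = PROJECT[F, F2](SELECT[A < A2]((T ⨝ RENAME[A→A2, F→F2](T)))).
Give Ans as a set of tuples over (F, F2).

{(16, 22), (26, 31), (26, 6), (31, 6), (38, 2), (7, 26), (7, 31), (7, 6)}

ρ[A→A2, F→F2]: schema becomes (A2, F2, G); tuples unchanged.
Joining T and RENAME[A→A2, F→F2](T) on G yields {(11, 26, 36, 11, 26), (11, 26, 36, 16, 31), (11, 26, 36, 40, 6), (11, 26, 36, 5, 7), (16, 31, 36, 11, 26), (16, 31, 36, 16, 31), (16, 31, 36, 40, 6), (16, 31, 36, 5, 7), (24, 22, 37, 24, 22), (24, 22, 37, 5, 16), (34, 38, 17, 34, 38), (34, 38, 17, 36, 2), (36, 2, 17, 34, 38), (36, 2, 17, 36, 2), (40, 6, 36, 11, 26), (40, 6, 36, 16, 31), (40, 6, 36, 40, 6), (40, 6, 36, 5, 7), (5, 16, 37, 24, 22), (5, 16, 37, 5, 16), (5, 7, 36, 11, 26), (5, 7, 36, 16, 31), (5, 7, 36, 40, 6), (5, 7, 36, 5, 7)}.
σ[A < A2]: keep tuples satisfying A < A2 → {(11, 26, 36, 16, 31), (11, 26, 36, 40, 6), (16, 31, 36, 40, 6), (34, 38, 17, 36, 2), (5, 16, 37, 24, 22), (5, 7, 36, 11, 26), (5, 7, 36, 16, 31), (5, 7, 36, 40, 6)}
Projecting to F, F2: {(16, 22), (26, 31), (26, 6), (31, 6), (38, 2), (7, 26), (7, 31), (7, 6)}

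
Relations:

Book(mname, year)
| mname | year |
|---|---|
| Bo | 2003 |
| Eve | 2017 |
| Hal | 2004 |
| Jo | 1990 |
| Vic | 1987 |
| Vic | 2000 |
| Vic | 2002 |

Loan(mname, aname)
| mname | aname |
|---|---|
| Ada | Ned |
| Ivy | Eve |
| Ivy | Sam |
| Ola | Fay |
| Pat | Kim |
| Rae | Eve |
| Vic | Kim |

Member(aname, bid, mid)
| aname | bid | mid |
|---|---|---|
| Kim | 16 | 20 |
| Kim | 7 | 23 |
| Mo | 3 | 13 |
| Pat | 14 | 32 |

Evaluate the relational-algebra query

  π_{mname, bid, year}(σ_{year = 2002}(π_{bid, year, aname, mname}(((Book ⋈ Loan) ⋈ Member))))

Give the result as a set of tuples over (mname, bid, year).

{(Vic, 16, 2002), (Vic, 7, 2002)}

Natural join on mname: {(Vic, 1987, Kim), (Vic, 2000, Kim), (Vic, 2002, Kim)}
Natural join on aname: {(Vic, 1987, Kim, 16, 20), (Vic, 1987, Kim, 7, 23), (Vic, 2000, Kim, 16, 20), (Vic, 2000, Kim, 7, 23), (Vic, 2002, Kim, 16, 20), (Vic, 2002, Kim, 7, 23)}
π_{bid, year, aname, mname} gives {(16, 1987, Kim, Vic), (16, 2000, Kim, Vic), (16, 2002, Kim, Vic), (7, 1987, Kim, Vic), (7, 2000, Kim, Vic), (7, 2002, Kim, Vic)}.
σ[year = 2002]: keep tuples satisfying year = 2002 → {(16, 2002, Kim, Vic), (7, 2002, Kim, Vic)}
π_{mname, bid, year} gives {(Vic, 16, 2002), (Vic, 7, 2002)}.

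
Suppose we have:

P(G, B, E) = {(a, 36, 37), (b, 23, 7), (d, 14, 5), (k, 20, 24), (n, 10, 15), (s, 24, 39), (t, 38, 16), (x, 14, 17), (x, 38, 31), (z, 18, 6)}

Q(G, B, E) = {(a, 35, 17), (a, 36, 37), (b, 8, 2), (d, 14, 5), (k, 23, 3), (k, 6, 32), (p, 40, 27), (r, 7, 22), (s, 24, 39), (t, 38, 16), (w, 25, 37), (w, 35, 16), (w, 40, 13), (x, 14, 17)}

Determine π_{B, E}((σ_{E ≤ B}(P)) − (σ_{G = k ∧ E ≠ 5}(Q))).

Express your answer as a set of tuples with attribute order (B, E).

{(14, 5), (18, 6), (23, 7), (38, 16), (38, 31)}

Apply σ_{E ≤ B}; surviving tuples: {(b, 23, 7), (d, 14, 5), (t, 38, 16), (x, 38, 31), (z, 18, 6)}
Apply σ_{G = k ∧ E ≠ 5}; surviving tuples: {(k, 23, 3), (k, 6, 32)}
Taking the difference: {(b, 23, 7), (d, 14, 5), (t, 38, 16), (x, 38, 31), (z, 18, 6)}
π_{B, E} gives {(14, 5), (18, 6), (23, 7), (38, 16), (38, 31)}.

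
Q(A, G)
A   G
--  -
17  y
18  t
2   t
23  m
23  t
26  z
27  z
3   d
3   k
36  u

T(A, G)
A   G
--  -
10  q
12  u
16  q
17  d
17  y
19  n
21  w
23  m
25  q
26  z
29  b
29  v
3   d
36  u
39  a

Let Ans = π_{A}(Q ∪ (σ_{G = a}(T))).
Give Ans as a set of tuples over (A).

{17, 18, 2, 23, 26, 27, 3, 36, 39}

Apply σ_{G = a}; surviving tuples: {(39, a)}
Union: {(17, y), (18, t), (2, t), (23, m), (23, t), (26, z), (27, z), (3, d), (3, k), (36, u)} with {(39, a)} → {(17, y), (18, t), (2, t), (23, m), (23, t), (26, z), (27, z), (3, d), (3, k), (36, u), (39, a)}
π_{A} gives {17, 18, 2, 23, 26, 27, 3, 36, 39} (2 duplicate(s) eliminated).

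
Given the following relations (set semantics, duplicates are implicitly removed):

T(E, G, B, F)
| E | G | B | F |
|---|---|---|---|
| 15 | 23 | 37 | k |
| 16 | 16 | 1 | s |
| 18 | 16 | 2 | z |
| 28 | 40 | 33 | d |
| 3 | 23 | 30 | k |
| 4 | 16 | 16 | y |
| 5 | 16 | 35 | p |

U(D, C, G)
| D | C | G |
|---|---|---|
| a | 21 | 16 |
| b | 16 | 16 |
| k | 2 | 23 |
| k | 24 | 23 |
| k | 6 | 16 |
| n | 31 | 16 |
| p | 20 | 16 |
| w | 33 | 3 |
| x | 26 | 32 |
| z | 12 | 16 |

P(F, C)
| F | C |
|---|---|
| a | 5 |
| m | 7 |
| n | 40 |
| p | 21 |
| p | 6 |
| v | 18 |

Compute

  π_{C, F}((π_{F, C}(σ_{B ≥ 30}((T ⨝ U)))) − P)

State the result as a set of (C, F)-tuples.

{(12, p), (16, p), (2, k), (20, p), (24, k), (31, p)}

T ⋈ U (natural join on G): {(15, 23, 37, k, k, 2), (15, 23, 37, k, k, 24), (16, 16, 1, s, a, 21), (16, 16, 1, s, b, 16), (16, 16, 1, s, k, 6), (16, 16, 1, s, n, 31), (16, 16, 1, s, p, 20), (16, 16, 1, s, z, 12), (18, 16, 2, z, a, 21), (18, 16, 2, z, b, 16), (18, 16, 2, z, k, 6), (18, 16, 2, z, n, 31), (18, 16, 2, z, p, 20), (18, 16, 2, z, z, 12), (3, 23, 30, k, k, 2), (3, 23, 30, k, k, 24), (4, 16, 16, y, a, 21), (4, 16, 16, y, b, 16), (4, 16, 16, y, k, 6), (4, 16, 16, y, n, 31), (4, 16, 16, y, p, 20), (4, 16, 16, y, z, 12), (5, 16, 35, p, a, 21), (5, 16, 35, p, b, 16), (5, 16, 35, p, k, 6), (5, 16, 35, p, n, 31), (5, 16, 35, p, p, 20), (5, 16, 35, p, z, 12)}
Filtering on B ≥ 30 leaves {(15, 23, 37, k, k, 2), (15, 23, 37, k, k, 24), (3, 23, 30, k, k, 2), (3, 23, 30, k, k, 24), (5, 16, 35, p, a, 21), (5, 16, 35, p, b, 16), (5, 16, 35, p, k, 6), (5, 16, 35, p, n, 31), (5, 16, 35, p, p, 20), (5, 16, 35, p, z, 12)}.
Projecting to F, C (2 duplicate(s) eliminated): {(k, 2), (k, 24), (p, 12), (p, 16), (p, 20), (p, 21), (p, 31), (p, 6)}
Taking the difference: {(k, 2), (k, 24), (p, 12), (p, 16), (p, 20), (p, 31)}
Projecting to C, F: {(12, p), (16, p), (2, k), (20, p), (24, k), (31, p)}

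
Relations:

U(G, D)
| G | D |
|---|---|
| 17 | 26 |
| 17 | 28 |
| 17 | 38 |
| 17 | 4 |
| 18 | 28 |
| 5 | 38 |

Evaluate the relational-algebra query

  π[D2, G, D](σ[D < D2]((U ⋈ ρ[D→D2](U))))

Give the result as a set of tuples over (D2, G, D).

ρ[D→D2]: schema becomes (G, D2); tuples unchanged.
Natural join on G: {(17, 26, 26), (17, 26, 28), (17, 26, 38), (17, 26, 4), (17, 28, 26), (17, 28, 28), (17, 28, 38), (17, 28, 4), (17, 38, 26), (17, 38, 28), (17, 38, 38), (17, 38, 4), (17, 4, 26), (17, 4, 28), (17, 4, 38), (17, 4, 4), (18, 28, 28), (5, 38, 38)}
σ[D < D2]: keep tuples satisfying D < D2 → {(17, 26, 28), (17, 26, 38), (17, 28, 38), (17, 4, 26), (17, 4, 28), (17, 4, 38)}
π[D2, G, D]: project onto (D2, G, D) → {(26, 17, 4), (28, 17, 26), (28, 17, 4), (38, 17, 26), (38, 17, 28), (38, 17, 4)}

{(26, 17, 4), (28, 17, 26), (28, 17, 4), (38, 17, 26), (38, 17, 28), (38, 17, 4)}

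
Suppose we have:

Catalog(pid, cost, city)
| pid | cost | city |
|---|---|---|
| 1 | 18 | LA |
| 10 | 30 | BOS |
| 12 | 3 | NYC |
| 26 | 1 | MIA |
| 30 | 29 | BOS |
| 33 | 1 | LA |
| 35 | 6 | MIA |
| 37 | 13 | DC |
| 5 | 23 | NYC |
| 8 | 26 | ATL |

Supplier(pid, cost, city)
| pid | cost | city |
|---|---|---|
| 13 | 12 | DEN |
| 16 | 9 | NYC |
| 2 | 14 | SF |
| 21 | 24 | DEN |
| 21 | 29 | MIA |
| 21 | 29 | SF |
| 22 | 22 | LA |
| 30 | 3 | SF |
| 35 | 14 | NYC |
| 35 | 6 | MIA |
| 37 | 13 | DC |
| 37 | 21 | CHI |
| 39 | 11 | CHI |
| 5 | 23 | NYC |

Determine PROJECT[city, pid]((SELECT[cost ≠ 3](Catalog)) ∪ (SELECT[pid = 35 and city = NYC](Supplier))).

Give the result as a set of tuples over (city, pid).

Filtering on cost ≠ 3 leaves {(1, 18, LA), (10, 30, BOS), (26, 1, MIA), (30, 29, BOS), (33, 1, LA), (35, 6, MIA), (37, 13, DC), (5, 23, NYC), (8, 26, ATL)}.
Filtering on pid = 35 and city = NYC leaves {(35, 14, NYC)}.
Set union of the two operands is {(1, 18, LA), (10, 30, BOS), (26, 1, MIA), (30, 29, BOS), (33, 1, LA), (35, 14, NYC), (35, 6, MIA), (37, 13, DC), (5, 23, NYC), (8, 26, ATL)}.
Projecting to city, pid: {(ATL, 8), (BOS, 10), (BOS, 30), (DC, 37), (LA, 1), (LA, 33), (MIA, 26), (MIA, 35), (NYC, 35), (NYC, 5)}

{(ATL, 8), (BOS, 10), (BOS, 30), (DC, 37), (LA, 1), (LA, 33), (MIA, 26), (MIA, 35), (NYC, 35), (NYC, 5)}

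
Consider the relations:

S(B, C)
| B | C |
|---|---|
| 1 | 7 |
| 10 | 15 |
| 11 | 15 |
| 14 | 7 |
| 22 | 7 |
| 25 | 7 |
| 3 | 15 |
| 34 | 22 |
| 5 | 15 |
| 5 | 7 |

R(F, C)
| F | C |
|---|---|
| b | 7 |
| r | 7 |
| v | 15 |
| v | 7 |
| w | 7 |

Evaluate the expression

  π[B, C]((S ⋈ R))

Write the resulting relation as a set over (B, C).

Natural join on C: {(1, 7, b), (1, 7, r), (1, 7, v), (1, 7, w), (10, 15, v), (11, 15, v), (14, 7, b), (14, 7, r), (14, 7, v), (14, 7, w), (22, 7, b), (22, 7, r), (22, 7, v), (22, 7, w), (25, 7, b), (25, 7, r), (25, 7, v), (25, 7, w), (3, 15, v), (5, 15, v), (5, 7, b), (5, 7, r), (5, 7, v), (5, 7, w)}
π_{B, C} gives {(1, 7), (10, 15), (11, 15), (14, 7), (22, 7), (25, 7), (3, 15), (5, 15), (5, 7)} (15 duplicate(s) eliminated).

{(1, 7), (10, 15), (11, 15), (14, 7), (22, 7), (25, 7), (3, 15), (5, 15), (5, 7)}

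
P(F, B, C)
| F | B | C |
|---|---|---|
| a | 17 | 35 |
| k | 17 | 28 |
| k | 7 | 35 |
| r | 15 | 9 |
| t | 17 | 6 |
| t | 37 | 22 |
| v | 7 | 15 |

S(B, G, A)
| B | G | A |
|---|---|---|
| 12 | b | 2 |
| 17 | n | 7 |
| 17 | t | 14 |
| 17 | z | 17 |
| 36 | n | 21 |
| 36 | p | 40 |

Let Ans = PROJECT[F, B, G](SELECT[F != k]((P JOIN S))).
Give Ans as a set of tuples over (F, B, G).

{(a, 17, n), (a, 17, t), (a, 17, z), (t, 17, n), (t, 17, t), (t, 17, z)}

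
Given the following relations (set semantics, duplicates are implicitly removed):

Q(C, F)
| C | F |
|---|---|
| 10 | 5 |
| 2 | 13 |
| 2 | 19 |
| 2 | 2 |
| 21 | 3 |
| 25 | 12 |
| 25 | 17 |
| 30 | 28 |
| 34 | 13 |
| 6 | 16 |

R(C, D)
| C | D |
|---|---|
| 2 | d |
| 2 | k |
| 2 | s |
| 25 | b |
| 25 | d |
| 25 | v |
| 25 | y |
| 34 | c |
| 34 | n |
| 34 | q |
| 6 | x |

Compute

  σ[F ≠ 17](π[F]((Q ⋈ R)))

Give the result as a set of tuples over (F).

Natural join on C: {(2, 13, d), (2, 13, k), (2, 13, s), (2, 19, d), (2, 19, k), (2, 19, s), (2, 2, d), (2, 2, k), (2, 2, s), (25, 12, b), (25, 12, d), (25, 12, v), (25, 12, y), (25, 17, b), (25, 17, d), (25, 17, v), (25, 17, y), (34, 13, c), (34, 13, n), (34, 13, q), (6, 16, x)}
π_{F} gives {12, 13, 16, 17, 19, 2} (15 duplicate(s) eliminated).
Apply σ_{F ≠ 17}; surviving tuples: {12, 13, 16, 19, 2}

{12, 13, 16, 19, 2}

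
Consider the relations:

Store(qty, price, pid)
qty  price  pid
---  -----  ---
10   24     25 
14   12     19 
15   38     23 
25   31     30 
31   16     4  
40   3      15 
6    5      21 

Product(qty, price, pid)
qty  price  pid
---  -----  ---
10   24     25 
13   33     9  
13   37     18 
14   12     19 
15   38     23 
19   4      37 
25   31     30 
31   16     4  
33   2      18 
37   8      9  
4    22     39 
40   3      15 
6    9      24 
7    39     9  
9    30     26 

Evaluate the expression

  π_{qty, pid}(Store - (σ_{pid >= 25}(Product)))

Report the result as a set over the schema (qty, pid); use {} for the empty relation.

σ[pid >= 25]: keep tuples satisfying pid >= 25 → {(10, 24, 25), (19, 4, 37), (25, 31, 30), (4, 22, 39), (9, 30, 26)}
Difference: {(10, 24, 25), (14, 12, 19), (15, 38, 23), (25, 31, 30), (31, 16, 4), (40, 3, 15), (6, 5, 21)} with {(10, 24, 25), (19, 4, 37), (25, 31, 30), (4, 22, 39), (9, 30, 26)} → {(14, 12, 19), (15, 38, 23), (31, 16, 4), (40, 3, 15), (6, 5, 21)}
Keep only column(s) qty, pid: {(14, 19), (15, 23), (31, 4), (40, 15), (6, 21)}

{(14, 19), (15, 23), (31, 4), (40, 15), (6, 21)}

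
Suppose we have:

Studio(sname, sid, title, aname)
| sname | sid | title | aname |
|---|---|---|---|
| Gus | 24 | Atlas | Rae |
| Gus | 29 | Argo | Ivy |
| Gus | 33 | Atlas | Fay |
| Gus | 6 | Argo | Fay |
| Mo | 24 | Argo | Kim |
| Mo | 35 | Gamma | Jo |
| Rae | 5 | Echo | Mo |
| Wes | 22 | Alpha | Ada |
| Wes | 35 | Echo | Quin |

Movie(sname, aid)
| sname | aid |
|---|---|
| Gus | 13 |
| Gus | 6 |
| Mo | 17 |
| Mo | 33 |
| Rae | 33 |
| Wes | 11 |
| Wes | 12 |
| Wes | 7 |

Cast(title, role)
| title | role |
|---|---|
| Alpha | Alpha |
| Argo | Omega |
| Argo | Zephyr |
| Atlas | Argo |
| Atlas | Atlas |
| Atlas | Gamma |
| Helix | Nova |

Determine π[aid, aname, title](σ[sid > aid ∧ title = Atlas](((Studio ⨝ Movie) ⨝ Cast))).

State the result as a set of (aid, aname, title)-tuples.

{(13, Fay, Atlas), (13, Rae, Atlas), (6, Fay, Atlas), (6, Rae, Atlas)}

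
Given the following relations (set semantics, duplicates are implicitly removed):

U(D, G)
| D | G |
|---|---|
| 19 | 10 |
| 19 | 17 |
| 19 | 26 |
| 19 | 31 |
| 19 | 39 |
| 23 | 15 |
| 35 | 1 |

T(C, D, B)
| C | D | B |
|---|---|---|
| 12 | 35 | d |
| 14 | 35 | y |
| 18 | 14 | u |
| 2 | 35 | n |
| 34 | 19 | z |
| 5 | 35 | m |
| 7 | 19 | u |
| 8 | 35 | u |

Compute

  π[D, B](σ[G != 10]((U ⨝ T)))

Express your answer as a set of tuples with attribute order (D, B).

Natural join on D: {(19, 10, 34, z), (19, 10, 7, u), (19, 17, 34, z), (19, 17, 7, u), (19, 26, 34, z), (19, 26, 7, u), (19, 31, 34, z), (19, 31, 7, u), (19, 39, 34, z), (19, 39, 7, u), (35, 1, 12, d), (35, 1, 14, y), (35, 1, 2, n), (35, 1, 5, m), (35, 1, 8, u)}
Filtering on G != 10 leaves {(19, 17, 34, z), (19, 17, 7, u), (19, 26, 34, z), (19, 26, 7, u), (19, 31, 34, z), (19, 31, 7, u), (19, 39, 34, z), (19, 39, 7, u), (35, 1, 12, d), (35, 1, 14, y), (35, 1, 2, n), (35, 1, 5, m), (35, 1, 8, u)}.
Projecting to D, B (6 duplicate(s) eliminated): {(19, u), (19, z), (35, d), (35, m), (35, n), (35, u), (35, y)}

{(19, u), (19, z), (35, d), (35, m), (35, n), (35, u), (35, y)}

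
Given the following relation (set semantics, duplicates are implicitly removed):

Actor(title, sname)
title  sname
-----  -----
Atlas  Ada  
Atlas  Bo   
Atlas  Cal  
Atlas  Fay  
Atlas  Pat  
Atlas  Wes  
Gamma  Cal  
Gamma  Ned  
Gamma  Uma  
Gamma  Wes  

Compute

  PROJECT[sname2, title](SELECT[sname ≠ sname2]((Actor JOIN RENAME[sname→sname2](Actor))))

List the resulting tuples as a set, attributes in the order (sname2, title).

{(Ada, Atlas), (Bo, Atlas), (Cal, Atlas), (Cal, Gamma), (Fay, Atlas), (Ned, Gamma), (Pat, Atlas), (Uma, Gamma), (Wes, Atlas), (Wes, Gamma)}

ρ[sname→sname2]: schema becomes (title, sname2); tuples unchanged.
Natural join on title: {(Atlas, Ada, Ada), (Atlas, Ada, Bo), (Atlas, Ada, Cal), (Atlas, Ada, Fay), (Atlas, Ada, Pat), (Atlas, Ada, Wes), (Atlas, Bo, Ada), (Atlas, Bo, Bo), (Atlas, Bo, Cal), (Atlas, Bo, Fay), (Atlas, Bo, Pat), (Atlas, Bo, Wes), (Atlas, Cal, Ada), (Atlas, Cal, Bo), (Atlas, Cal, Cal), (Atlas, Cal, Fay), (Atlas, Cal, Pat), (Atlas, Cal, Wes), (Atlas, Fay, Ada), (Atlas, Fay, Bo), (Atlas, Fay, Cal), (Atlas, Fay, Fay), (Atlas, Fay, Pat), (Atlas, Fay, Wes), (Atlas, Pat, Ada), (Atlas, Pat, Bo), (Atlas, Pat, Cal), (Atlas, Pat, Fay), (Atlas, Pat, Pat), (Atlas, Pat, Wes), (Atlas, Wes, Ada), (Atlas, Wes, Bo), (Atlas, Wes, Cal), (Atlas, Wes, Fay), (Atlas, Wes, Pat), (Atlas, Wes, Wes), (Gamma, Cal, Cal), (Gamma, Cal, Ned), (Gamma, Cal, Uma), (Gamma, Cal, Wes), (Gamma, Ned, Cal), (Gamma, Ned, Ned), (Gamma, Ned, Uma), (Gamma, Ned, Wes), (Gamma, Uma, Cal), (Gamma, Uma, Ned), (Gamma, Uma, Uma), (Gamma, Uma, Wes), (Gamma, Wes, Cal), (Gamma, Wes, Ned), (Gamma, Wes, Uma), (Gamma, Wes, Wes)}
Apply σ_{sname ≠ sname2}; surviving tuples: {(Atlas, Ada, Bo), (Atlas, Ada, Cal), (Atlas, Ada, Fay), (Atlas, Ada, Pat), (Atlas, Ada, Wes), (Atlas, Bo, Ada), (Atlas, Bo, Cal), (Atlas, Bo, Fay), (Atlas, Bo, Pat), (Atlas, Bo, Wes), (Atlas, Cal, Ada), (Atlas, Cal, Bo), (Atlas, Cal, Fay), (Atlas, Cal, Pat), (Atlas, Cal, Wes), (Atlas, Fay, Ada), (Atlas, Fay, Bo), (Atlas, Fay, Cal), (Atlas, Fay, Pat), (Atlas, Fay, Wes), (Atlas, Pat, Ada), (Atlas, Pat, Bo), (Atlas, Pat, Cal), (Atlas, Pat, Fay), (Atlas, Pat, Wes), (Atlas, Wes, Ada), (Atlas, Wes, Bo), (Atlas, Wes, Cal), (Atlas, Wes, Fay), (Atlas, Wes, Pat), (Gamma, Cal, Ned), (Gamma, Cal, Uma), (Gamma, Cal, Wes), (Gamma, Ned, Cal), (Gamma, Ned, Uma), (Gamma, Ned, Wes), (Gamma, Uma, Cal), (Gamma, Uma, Ned), (Gamma, Uma, Wes), (Gamma, Wes, Cal), (Gamma, Wes, Ned), (Gamma, Wes, Uma)}
π_{sname2, title} gives {(Ada, Atlas), (Bo, Atlas), (Cal, Atlas), (Cal, Gamma), (Fay, Atlas), (Ned, Gamma), (Pat, Atlas), (Uma, Gamma), (Wes, Atlas), (Wes, Gamma)} (32 duplicate(s) eliminated).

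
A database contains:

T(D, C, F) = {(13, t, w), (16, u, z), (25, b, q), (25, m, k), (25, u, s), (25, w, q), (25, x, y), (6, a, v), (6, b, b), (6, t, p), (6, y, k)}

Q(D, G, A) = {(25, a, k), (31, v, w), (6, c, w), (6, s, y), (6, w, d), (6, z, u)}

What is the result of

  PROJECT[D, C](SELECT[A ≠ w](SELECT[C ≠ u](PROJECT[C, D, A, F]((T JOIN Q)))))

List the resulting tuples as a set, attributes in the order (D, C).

{(25, b), (25, m), (25, w), (25, x), (6, a), (6, b), (6, t), (6, y)}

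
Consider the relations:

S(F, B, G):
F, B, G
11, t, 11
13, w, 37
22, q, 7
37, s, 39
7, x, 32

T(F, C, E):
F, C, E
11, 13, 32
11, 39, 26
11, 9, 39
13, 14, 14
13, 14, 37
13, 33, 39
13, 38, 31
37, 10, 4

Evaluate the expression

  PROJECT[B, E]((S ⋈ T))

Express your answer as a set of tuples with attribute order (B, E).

Natural join on F: {(11, t, 11, 13, 32), (11, t, 11, 39, 26), (11, t, 11, 9, 39), (13, w, 37, 14, 14), (13, w, 37, 14, 37), (13, w, 37, 33, 39), (13, w, 37, 38, 31), (37, s, 39, 10, 4)}
π_{B, E} gives {(s, 4), (t, 26), (t, 32), (t, 39), (w, 14), (w, 31), (w, 37), (w, 39)}.

{(s, 4), (t, 26), (t, 32), (t, 39), (w, 14), (w, 31), (w, 37), (w, 39)}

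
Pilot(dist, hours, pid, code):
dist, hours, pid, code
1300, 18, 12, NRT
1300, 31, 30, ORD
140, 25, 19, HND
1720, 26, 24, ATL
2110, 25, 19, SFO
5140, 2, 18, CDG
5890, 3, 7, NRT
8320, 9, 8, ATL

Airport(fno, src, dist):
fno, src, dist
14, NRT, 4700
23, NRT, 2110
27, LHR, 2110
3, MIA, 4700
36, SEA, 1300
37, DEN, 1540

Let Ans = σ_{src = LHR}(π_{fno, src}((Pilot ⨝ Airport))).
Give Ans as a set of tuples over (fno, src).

{(27, LHR)}

Pilot ⋈ Airport (natural join on dist): {(1300, 18, 12, NRT, 36, SEA), (1300, 31, 30, ORD, 36, SEA), (2110, 25, 19, SFO, 23, NRT), (2110, 25, 19, SFO, 27, LHR)}
π_{fno, src} gives {(23, NRT), (27, LHR), (36, SEA)} (1 duplicate(s) eliminated).
Filtering on src = LHR leaves {(27, LHR)}.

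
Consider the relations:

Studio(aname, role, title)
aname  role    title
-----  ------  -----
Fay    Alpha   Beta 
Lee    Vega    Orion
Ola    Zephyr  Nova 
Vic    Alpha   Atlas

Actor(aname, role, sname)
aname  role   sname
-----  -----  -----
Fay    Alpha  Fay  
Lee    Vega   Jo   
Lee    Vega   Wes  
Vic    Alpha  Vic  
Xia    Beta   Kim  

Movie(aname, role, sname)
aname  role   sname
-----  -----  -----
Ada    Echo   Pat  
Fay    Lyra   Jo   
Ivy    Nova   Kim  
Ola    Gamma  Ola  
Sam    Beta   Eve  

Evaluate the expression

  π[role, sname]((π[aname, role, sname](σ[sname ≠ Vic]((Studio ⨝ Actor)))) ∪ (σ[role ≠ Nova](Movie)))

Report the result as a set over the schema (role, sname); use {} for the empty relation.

Studio ⋈ Actor (natural join on aname, role): {(Fay, Alpha, Beta, Fay), (Lee, Vega, Orion, Jo), (Lee, Vega, Orion, Wes), (Vic, Alpha, Atlas, Vic)}
Filtering on sname ≠ Vic leaves {(Fay, Alpha, Beta, Fay), (Lee, Vega, Orion, Jo), (Lee, Vega, Orion, Wes)}.
π_{aname, role, sname} gives {(Fay, Alpha, Fay), (Lee, Vega, Jo), (Lee, Vega, Wes)}.
Filtering on role ≠ Nova leaves {(Ada, Echo, Pat), (Fay, Lyra, Jo), (Ola, Gamma, Ola), (Sam, Beta, Eve)}.
Taking the union: {(Ada, Echo, Pat), (Fay, Alpha, Fay), (Fay, Lyra, Jo), (Lee, Vega, Jo), (Lee, Vega, Wes), (Ola, Gamma, Ola), (Sam, Beta, Eve)}
π_{role, sname} gives {(Alpha, Fay), (Beta, Eve), (Echo, Pat), (Gamma, Ola), (Lyra, Jo), (Vega, Jo), (Vega, Wes)}.

{(Alpha, Fay), (Beta, Eve), (Echo, Pat), (Gamma, Ola), (Lyra, Jo), (Vega, Jo), (Vega, Wes)}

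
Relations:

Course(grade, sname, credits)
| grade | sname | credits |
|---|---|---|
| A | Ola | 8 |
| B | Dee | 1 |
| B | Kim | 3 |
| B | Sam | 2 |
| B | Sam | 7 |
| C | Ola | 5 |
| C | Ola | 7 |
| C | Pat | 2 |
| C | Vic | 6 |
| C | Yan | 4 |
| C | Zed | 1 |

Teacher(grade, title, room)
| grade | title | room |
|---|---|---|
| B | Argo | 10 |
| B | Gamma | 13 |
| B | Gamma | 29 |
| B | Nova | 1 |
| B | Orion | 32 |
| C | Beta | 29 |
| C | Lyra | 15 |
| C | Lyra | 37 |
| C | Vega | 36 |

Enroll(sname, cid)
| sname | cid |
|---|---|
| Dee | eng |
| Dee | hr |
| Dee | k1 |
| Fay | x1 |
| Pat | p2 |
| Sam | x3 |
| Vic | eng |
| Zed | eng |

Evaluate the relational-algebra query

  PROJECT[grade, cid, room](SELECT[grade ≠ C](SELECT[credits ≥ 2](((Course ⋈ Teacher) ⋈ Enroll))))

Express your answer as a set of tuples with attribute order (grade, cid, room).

Natural join on grade: {(B, Dee, 1, Argo, 10), (B, Dee, 1, Gamma, 13), (B, Dee, 1, Gamma, 29), (B, Dee, 1, Nova, 1), (B, Dee, 1, Orion, 32), (B, Kim, 3, Argo, 10), (B, Kim, 3, Gamma, 13), (B, Kim, 3, Gamma, 29), (B, Kim, 3, Nova, 1), (B, Kim, 3, Orion, 32), (B, Sam, 2, Argo, 10), (B, Sam, 2, Gamma, 13), (B, Sam, 2, Gamma, 29), (B, Sam, 2, Nova, 1), (B, Sam, 2, Orion, 32), (B, Sam, 7, Argo, 10), (B, Sam, 7, Gamma, 13), (B, Sam, 7, Gamma, 29), (B, Sam, 7, Nova, 1), (B, Sam, 7, Orion, 32), (C, Ola, 5, Beta, 29), (C, Ola, 5, Lyra, 15), (C, Ola, 5, Lyra, 37), (C, Ola, 5, Vega, 36), (C, Ola, 7, Beta, 29), (C, Ola, 7, Lyra, 15), (C, Ola, 7, Lyra, 37), (C, Ola, 7, Vega, 36), (C, Pat, 2, Beta, 29), (C, Pat, 2, Lyra, 15), (C, Pat, 2, Lyra, 37), (C, Pat, 2, Vega, 36), (C, Vic, 6, Beta, 29), (C, Vic, 6, Lyra, 15), (C, Vic, 6, Lyra, 37), (C, Vic, 6, Vega, 36), (C, Yan, 4, Beta, 29), (C, Yan, 4, Lyra, 15), (C, Yan, 4, Lyra, 37), (C, Yan, 4, Vega, 36), (C, Zed, 1, Beta, 29), (C, Zed, 1, Lyra, 15), (C, Zed, 1, Lyra, 37), (C, Zed, 1, Vega, 36)}
Natural join on sname: {(B, Dee, 1, Argo, 10, eng), (B, Dee, 1, Argo, 10, hr), (B, Dee, 1, Argo, 10, k1), (B, Dee, 1, Gamma, 13, eng), (B, Dee, 1, Gamma, 13, hr), (B, Dee, 1, Gamma, 13, k1), (B, Dee, 1, Gamma, 29, eng), (B, Dee, 1, Gamma, 29, hr), (B, Dee, 1, Gamma, 29, k1), (B, Dee, 1, Nova, 1, eng), (B, Dee, 1, Nova, 1, hr), (B, Dee, 1, Nova, 1, k1), (B, Dee, 1, Orion, 32, eng), (B, Dee, 1, Orion, 32, hr), (B, Dee, 1, Orion, 32, k1), (B, Sam, 2, Argo, 10, x3), (B, Sam, 2, Gamma, 13, x3), (B, Sam, 2, Gamma, 29, x3), (B, Sam, 2, Nova, 1, x3), (B, Sam, 2, Orion, 32, x3), (B, Sam, 7, Argo, 10, x3), (B, Sam, 7, Gamma, 13, x3), (B, Sam, 7, Gamma, 29, x3), (B, Sam, 7, Nova, 1, x3), (B, Sam, 7, Orion, 32, x3), (C, Pat, 2, Beta, 29, p2), (C, Pat, 2, Lyra, 15, p2), (C, Pat, 2, Lyra, 37, p2), (C, Pat, 2, Vega, 36, p2), (C, Vic, 6, Beta, 29, eng), (C, Vic, 6, Lyra, 15, eng), (C, Vic, 6, Lyra, 37, eng), (C, Vic, 6, Vega, 36, eng), (C, Zed, 1, Beta, 29, eng), (C, Zed, 1, Lyra, 15, eng), (C, Zed, 1, Lyra, 37, eng), (C, Zed, 1, Vega, 36, eng)}
Apply σ_{credits ≥ 2}; surviving tuples: {(B, Sam, 2, Argo, 10, x3), (B, Sam, 2, Gamma, 13, x3), (B, Sam, 2, Gamma, 29, x3), (B, Sam, 2, Nova, 1, x3), (B, Sam, 2, Orion, 32, x3), (B, Sam, 7, Argo, 10, x3), (B, Sam, 7, Gamma, 13, x3), (B, Sam, 7, Gamma, 29, x3), (B, Sam, 7, Nova, 1, x3), (B, Sam, 7, Orion, 32, x3), (C, Pat, 2, Beta, 29, p2), (C, Pat, 2, Lyra, 15, p2), (C, Pat, 2, Lyra, 37, p2), (C, Pat, 2, Vega, 36, p2), (C, Vic, 6, Beta, 29, eng), (C, Vic, 6, Lyra, 15, eng), (C, Vic, 6, Lyra, 37, eng), (C, Vic, 6, Vega, 36, eng)}
Apply σ_{grade ≠ C}; surviving tuples: {(B, Sam, 2, Argo, 10, x3), (B, Sam, 2, Gamma, 13, x3), (B, Sam, 2, Gamma, 29, x3), (B, Sam, 2, Nova, 1, x3), (B, Sam, 2, Orion, 32, x3), (B, Sam, 7, Argo, 10, x3), (B, Sam, 7, Gamma, 13, x3), (B, Sam, 7, Gamma, 29, x3), (B, Sam, 7, Nova, 1, x3), (B, Sam, 7, Orion, 32, x3)}
Projecting to grade, cid, room (5 duplicate(s) eliminated): {(B, x3, 1), (B, x3, 10), (B, x3, 13), (B, x3, 29), (B, x3, 32)}

{(B, x3, 1), (B, x3, 10), (B, x3, 13), (B, x3, 29), (B, x3, 32)}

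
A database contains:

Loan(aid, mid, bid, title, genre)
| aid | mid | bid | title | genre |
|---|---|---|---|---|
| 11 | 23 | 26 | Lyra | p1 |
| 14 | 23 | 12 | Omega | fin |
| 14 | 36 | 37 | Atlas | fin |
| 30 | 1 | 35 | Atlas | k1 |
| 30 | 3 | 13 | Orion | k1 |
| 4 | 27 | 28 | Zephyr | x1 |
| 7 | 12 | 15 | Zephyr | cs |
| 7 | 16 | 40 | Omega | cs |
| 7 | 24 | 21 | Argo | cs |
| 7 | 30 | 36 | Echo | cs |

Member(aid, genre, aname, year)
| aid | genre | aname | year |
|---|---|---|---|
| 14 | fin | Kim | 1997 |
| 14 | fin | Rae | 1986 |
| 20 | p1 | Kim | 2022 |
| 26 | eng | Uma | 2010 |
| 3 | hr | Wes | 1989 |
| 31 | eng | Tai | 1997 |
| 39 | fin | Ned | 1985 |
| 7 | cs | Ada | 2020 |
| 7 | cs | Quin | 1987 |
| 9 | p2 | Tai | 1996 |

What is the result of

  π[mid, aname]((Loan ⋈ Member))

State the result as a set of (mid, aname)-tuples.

Joining Loan and Member on aid, genre yields {(14, 23, 12, Omega, fin, Kim, 1997), (14, 23, 12, Omega, fin, Rae, 1986), (14, 36, 37, Atlas, fin, Kim, 1997), (14, 36, 37, Atlas, fin, Rae, 1986), (7, 12, 15, Zephyr, cs, Ada, 2020), (7, 12, 15, Zephyr, cs, Quin, 1987), (7, 16, 40, Omega, cs, Ada, 2020), (7, 16, 40, Omega, cs, Quin, 1987), (7, 24, 21, Argo, cs, Ada, 2020), (7, 24, 21, Argo, cs, Quin, 1987), (7, 30, 36, Echo, cs, Ada, 2020), (7, 30, 36, Echo, cs, Quin, 1987)}.
Projecting to mid, aname: {(12, Ada), (12, Quin), (16, Ada), (16, Quin), (23, Kim), (23, Rae), (24, Ada), (24, Quin), (30, Ada), (30, Quin), (36, Kim), (36, Rae)}

{(12, Ada), (12, Quin), (16, Ada), (16, Quin), (23, Kim), (23, Rae), (24, Ada), (24, Quin), (30, Ada), (30, Quin), (36, Kim), (36, Rae)}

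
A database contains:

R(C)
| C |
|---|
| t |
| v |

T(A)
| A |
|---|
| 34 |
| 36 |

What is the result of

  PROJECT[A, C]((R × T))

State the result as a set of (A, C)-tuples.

{(34, t), (34, v), (36, t), (36, v)}

R × T: Cartesian product, 2·2 = 4 tuples over (C, A).
Projecting to A, C: {(34, t), (34, v), (36, t), (36, v)}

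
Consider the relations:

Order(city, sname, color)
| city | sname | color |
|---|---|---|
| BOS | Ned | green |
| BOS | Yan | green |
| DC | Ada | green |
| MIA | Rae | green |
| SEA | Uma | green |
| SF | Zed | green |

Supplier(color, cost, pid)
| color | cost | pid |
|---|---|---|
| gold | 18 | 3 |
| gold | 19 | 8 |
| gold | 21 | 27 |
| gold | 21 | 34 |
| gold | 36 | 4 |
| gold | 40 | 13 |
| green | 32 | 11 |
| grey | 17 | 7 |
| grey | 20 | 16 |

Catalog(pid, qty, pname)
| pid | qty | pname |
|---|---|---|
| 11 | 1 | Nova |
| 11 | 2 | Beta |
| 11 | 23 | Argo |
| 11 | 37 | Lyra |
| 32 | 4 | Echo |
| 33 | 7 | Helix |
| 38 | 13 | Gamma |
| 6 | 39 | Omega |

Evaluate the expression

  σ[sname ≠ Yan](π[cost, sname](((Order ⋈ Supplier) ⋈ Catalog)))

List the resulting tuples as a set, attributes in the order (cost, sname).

Natural join on color: {(BOS, Ned, green, 32, 11), (BOS, Yan, green, 32, 11), (DC, Ada, green, 32, 11), (MIA, Rae, green, 32, 11), (SEA, Uma, green, 32, 11), (SF, Zed, green, 32, 11)}
Natural join on pid: {(BOS, Ned, green, 32, 11, 1, Nova), (BOS, Ned, green, 32, 11, 2, Beta), (BOS, Ned, green, 32, 11, 23, Argo), (BOS, Ned, green, 32, 11, 37, Lyra), (BOS, Yan, green, 32, 11, 1, Nova), (BOS, Yan, green, 32, 11, 2, Beta), (BOS, Yan, green, 32, 11, 23, Argo), (BOS, Yan, green, 32, 11, 37, Lyra), (DC, Ada, green, 32, 11, 1, Nova), (DC, Ada, green, 32, 11, 2, Beta), (DC, Ada, green, 32, 11, 23, Argo), (DC, Ada, green, 32, 11, 37, Lyra), (MIA, Rae, green, 32, 11, 1, Nova), (MIA, Rae, green, 32, 11, 2, Beta), (MIA, Rae, green, 32, 11, 23, Argo), (MIA, Rae, green, 32, 11, 37, Lyra), (SEA, Uma, green, 32, 11, 1, Nova), (SEA, Uma, green, 32, 11, 2, Beta), (SEA, Uma, green, 32, 11, 23, Argo), (SEA, Uma, green, 32, 11, 37, Lyra), (SF, Zed, green, 32, 11, 1, Nova), (SF, Zed, green, 32, 11, 2, Beta), (SF, Zed, green, 32, 11, 23, Argo), (SF, Zed, green, 32, 11, 37, Lyra)}
Keep only column(s) cost, sname (18 duplicate(s) eliminated): {(32, Ada), (32, Ned), (32, Rae), (32, Uma), (32, Yan), (32, Zed)}
Apply σ_{sname ≠ Yan}; surviving tuples: {(32, Ada), (32, Ned), (32, Rae), (32, Uma), (32, Zed)}

{(32, Ada), (32, Ned), (32, Rae), (32, Uma), (32, Zed)}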